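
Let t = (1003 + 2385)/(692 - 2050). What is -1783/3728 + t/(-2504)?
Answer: -54020891/113185808 ≈ -0.47728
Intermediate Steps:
t = -242/97 (t = 3388/(-1358) = 3388*(-1/1358) = -242/97 ≈ -2.4948)
-1783/3728 + t/(-2504) = -1783/3728 - 242/97/(-2504) = -1783*1/3728 - 242/97*(-1/2504) = -1783/3728 + 121/121444 = -54020891/113185808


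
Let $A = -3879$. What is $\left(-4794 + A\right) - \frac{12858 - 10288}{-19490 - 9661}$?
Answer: $- \frac{252824053}{29151} \approx -8672.9$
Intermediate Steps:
$\left(-4794 + A\right) - \frac{12858 - 10288}{-19490 - 9661} = \left(-4794 - 3879\right) - \frac{12858 - 10288}{-19490 - 9661} = -8673 - \frac{2570}{-29151} = -8673 - 2570 \left(- \frac{1}{29151}\right) = -8673 - - \frac{2570}{29151} = -8673 + \frac{2570}{29151} = - \frac{252824053}{29151}$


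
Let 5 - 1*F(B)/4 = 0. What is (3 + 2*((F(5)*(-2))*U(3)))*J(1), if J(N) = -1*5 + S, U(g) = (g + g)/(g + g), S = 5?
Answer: 0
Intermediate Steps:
F(B) = 20 (F(B) = 20 - 4*0 = 20 + 0 = 20)
U(g) = 1 (U(g) = (2*g)/((2*g)) = (2*g)*(1/(2*g)) = 1)
J(N) = 0 (J(N) = -1*5 + 5 = -5 + 5 = 0)
(3 + 2*((F(5)*(-2))*U(3)))*J(1) = (3 + 2*((20*(-2))*1))*0 = (3 + 2*(-40*1))*0 = (3 + 2*(-40))*0 = (3 - 80)*0 = -77*0 = 0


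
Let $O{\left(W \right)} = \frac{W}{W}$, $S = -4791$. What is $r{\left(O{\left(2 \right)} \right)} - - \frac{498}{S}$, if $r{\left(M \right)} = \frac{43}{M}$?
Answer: $\frac{68505}{1597} \approx 42.896$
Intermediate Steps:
$O{\left(W \right)} = 1$
$r{\left(O{\left(2 \right)} \right)} - - \frac{498}{S} = \frac{43}{1} - - \frac{498}{-4791} = 43 \cdot 1 - \left(-498\right) \left(- \frac{1}{4791}\right) = 43 - \frac{166}{1597} = \frac{68505}{1597}$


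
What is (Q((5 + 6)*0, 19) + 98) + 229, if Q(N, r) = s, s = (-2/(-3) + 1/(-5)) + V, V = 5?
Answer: 4987/15 ≈ 332.47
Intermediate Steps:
s = 82/15 (s = (-2/(-3) + 1/(-5)) + 5 = (-2*(-⅓) + 1*(-⅕)) + 5 = (⅔ - ⅕) + 5 = 7/15 + 5 = 82/15 ≈ 5.4667)
Q(N, r) = 82/15
(Q((5 + 6)*0, 19) + 98) + 229 = (82/15 + 98) + 229 = 1552/15 + 229 = 4987/15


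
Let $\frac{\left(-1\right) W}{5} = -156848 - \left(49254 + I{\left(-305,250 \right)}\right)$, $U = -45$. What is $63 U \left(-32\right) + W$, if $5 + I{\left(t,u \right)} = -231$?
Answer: $1120050$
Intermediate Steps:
$I{\left(t,u \right)} = -236$ ($I{\left(t,u \right)} = -5 - 231 = -236$)
$W = 1029330$ ($W = - 5 \left(-156848 - \left(49254 - 236\right)\right) = - 5 \left(-156848 - 49018\right) = \left(-5\right) \left(-205866\right) = 1029330$)
$63 U \left(-32\right) + W = 63 \left(-45\right) \left(-32\right) + 1029330 = \left(-2835\right) \left(-32\right) + 1029330 = 90720 + 1029330 = 1120050$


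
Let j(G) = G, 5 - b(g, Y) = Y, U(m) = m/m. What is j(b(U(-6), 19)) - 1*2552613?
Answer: -2552627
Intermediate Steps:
U(m) = 1
b(g, Y) = 5 - Y
j(b(U(-6), 19)) - 1*2552613 = (5 - 1*19) - 1*2552613 = (5 - 19) - 2552613 = -14 - 2552613 = -2552627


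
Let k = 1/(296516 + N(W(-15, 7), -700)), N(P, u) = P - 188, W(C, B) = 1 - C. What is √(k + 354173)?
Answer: √7775847525704118/148172 ≈ 595.12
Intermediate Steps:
N(P, u) = -188 + P
k = 1/296344 (k = 1/(296516 + (-188 + (1 - 1*(-15)))) = 1/(296516 + (-188 + (1 + 15))) = 1/(296516 + (-188 + 16)) = 1/(296516 - 172) = 1/296344 ≈ 3.3745e-6)
√(k + 354173) = √(1/296344 + 354173) = √(104957043513/296344) = √7775847525704118/148172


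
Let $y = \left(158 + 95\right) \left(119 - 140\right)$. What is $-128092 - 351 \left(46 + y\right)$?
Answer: $1720625$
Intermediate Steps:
$y = -5313$ ($y = 253 \left(-21\right) = -5313$)
$-128092 - 351 \left(46 + y\right) = -128092 - 351 \left(46 - 5313\right) = -128092 - 351 \left(-5267\right) = -128092 - -1848717 = -128092 + 1848717 = 1720625$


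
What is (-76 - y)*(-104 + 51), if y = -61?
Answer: 795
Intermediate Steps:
(-76 - y)*(-104 + 51) = (-76 - 1*(-61))*(-104 + 51) = (-76 + 61)*(-53) = -15*(-53) = 795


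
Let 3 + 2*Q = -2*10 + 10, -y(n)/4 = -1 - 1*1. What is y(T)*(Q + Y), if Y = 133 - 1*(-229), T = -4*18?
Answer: 2844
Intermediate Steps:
T = -72
Y = 362 (Y = 133 + 229 = 362)
y(n) = 8 (y(n) = -4*(-1 - 1*1) = -4*(-1 - 1) = -4*(-2) = 8)
Q = -13/2 (Q = -3/2 + (-2*10 + 10)/2 = -3/2 + (-20 + 10)/2 = -3/2 + (½)*(-10) = -3/2 - 5 = -13/2 ≈ -6.5000)
y(T)*(Q + Y) = 8*(-13/2 + 362) = 8*(711/2) = 2844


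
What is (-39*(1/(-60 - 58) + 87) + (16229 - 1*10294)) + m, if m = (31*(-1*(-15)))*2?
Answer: 409735/118 ≈ 3472.3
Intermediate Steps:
m = 930 (m = (31*15)*2 = 465*2 = 930)
(-39*(1/(-60 - 58) + 87) + (16229 - 1*10294)) + m = (-39*(1/(-60 - 58) + 87) + (16229 - 1*10294)) + 930 = (-39*(1/(-118) + 87) + (16229 - 10294)) + 930 = (-39*(-1/118 + 87) + 5935) + 930 = (-39*10265/118 + 5935) + 930 = (-400335/118 + 5935) + 930 = 299995/118 + 930 = 409735/118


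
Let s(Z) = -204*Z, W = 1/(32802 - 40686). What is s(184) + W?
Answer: -295933825/7884 ≈ -37536.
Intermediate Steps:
W = -1/7884 (W = 1/(-7884) = -1/7884 ≈ -0.00012684)
s(184) + W = -204*184 - 1/7884 = -37536 - 1/7884 = -295933825/7884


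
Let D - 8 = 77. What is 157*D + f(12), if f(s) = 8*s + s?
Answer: 13453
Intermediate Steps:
D = 85 (D = 8 + 77 = 85)
f(s) = 9*s
157*D + f(12) = 157*85 + 9*12 = 13345 + 108 = 13453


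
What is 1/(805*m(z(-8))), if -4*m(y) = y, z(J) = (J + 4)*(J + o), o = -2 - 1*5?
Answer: -1/12075 ≈ -8.2816e-5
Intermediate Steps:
o = -7 (o = -2 - 5 = -7)
z(J) = (-7 + J)*(4 + J) (z(J) = (J + 4)*(J - 7) = (4 + J)*(-7 + J) = (-7 + J)*(4 + J))
m(y) = -y/4
1/(805*m(z(-8))) = 1/(805*(-(-28 + (-8)² - 3*(-8))/4)) = 1/(805*(-(-28 + 64 + 24)/4)) = 1/(805*(-¼*60)) = 1/(805*(-15)) = 1/(-12075) = -1/12075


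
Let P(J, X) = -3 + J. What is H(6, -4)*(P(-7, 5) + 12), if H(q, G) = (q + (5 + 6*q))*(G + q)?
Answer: 188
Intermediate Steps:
H(q, G) = (5 + 7*q)*(G + q)
H(6, -4)*(P(-7, 5) + 12) = (5*(-4) + 5*6 + 7*6² + 7*(-4)*6)*((-3 - 7) + 12) = (-20 + 30 + 7*36 - 168)*(-10 + 12) = (-20 + 30 + 252 - 168)*2 = 94*2 = 188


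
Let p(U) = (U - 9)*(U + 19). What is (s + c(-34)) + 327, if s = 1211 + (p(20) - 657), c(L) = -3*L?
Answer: 1412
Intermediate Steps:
p(U) = (-9 + U)*(19 + U)
s = 983 (s = 1211 + ((-171 + 20² + 10*20) - 657) = 1211 + ((-171 + 400 + 200) - 657) = 1211 + (429 - 657) = 1211 - 228 = 983)
(s + c(-34)) + 327 = (983 - 3*(-34)) + 327 = (983 + 102) + 327 = 1085 + 327 = 1412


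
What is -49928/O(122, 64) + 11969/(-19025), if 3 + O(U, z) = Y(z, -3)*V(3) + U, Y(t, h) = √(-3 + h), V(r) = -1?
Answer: -113205308623/269527175 - 49928*I*√6/14167 ≈ -420.01 - 8.6326*I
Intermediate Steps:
O(U, z) = -3 + U - I*√6 (O(U, z) = -3 + (√(-3 - 3)*(-1) + U) = -3 + (√(-6)*(-1) + U) = -3 + ((I*√6)*(-1) + U) = -3 + (-I*√6 + U) = -3 + (U - I*√6) = -3 + U - I*√6)
-49928/O(122, 64) + 11969/(-19025) = -49928/(-3 + 122 - I*√6) + 11969/(-19025) = -49928/(119 - I*√6) + 11969*(-1/19025) = -49928/(119 - I*√6) - 11969/19025 = -11969/19025 - 49928/(119 - I*√6)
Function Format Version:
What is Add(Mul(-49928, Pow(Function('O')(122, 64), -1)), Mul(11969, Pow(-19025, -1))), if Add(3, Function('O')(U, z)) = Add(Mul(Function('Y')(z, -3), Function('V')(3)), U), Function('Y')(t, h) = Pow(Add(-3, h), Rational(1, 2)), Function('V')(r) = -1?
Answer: Add(Rational(-113205308623, 269527175), Mul(Rational(-49928, 14167), I, Pow(6, Rational(1, 2)))) ≈ Add(-420.01, Mul(-8.6326, I))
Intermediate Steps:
Function('O')(U, z) = Add(-3, U, Mul(-1, I, Pow(6, Rational(1, 2)))) (Function('O')(U, z) = Add(-3, Add(Mul(Pow(Add(-3, -3), Rational(1, 2)), -1), U)) = Add(-3, Add(Mul(Pow(-6, Rational(1, 2)), -1), U)) = Add(-3, Add(Mul(Mul(I, Pow(6, Rational(1, 2))), -1), U)) = Add(-3, Add(Mul(-1, I, Pow(6, Rational(1, 2))), U)) = Add(-3, Add(U, Mul(-1, I, Pow(6, Rational(1, 2))))) = Add(-3, U, Mul(-1, I, Pow(6, Rational(1, 2)))))
Add(Mul(-49928, Pow(Function('O')(122, 64), -1)), Mul(11969, Pow(-19025, -1))) = Add(Mul(-49928, Pow(Add(-3, 122, Mul(-1, I, Pow(6, Rational(1, 2)))), -1)), Mul(11969, Pow(-19025, -1))) = Add(Mul(-49928, Pow(Add(119, Mul(-1, I, Pow(6, Rational(1, 2)))), -1)), Mul(11969, Rational(-1, 19025))) = Add(Mul(-49928, Pow(Add(119, Mul(-1, I, Pow(6, Rational(1, 2)))), -1)), Rational(-11969, 19025)) = Add(Rational(-11969, 19025), Mul(-49928, Pow(Add(119, Mul(-1, I, Pow(6, Rational(1, 2)))), -1)))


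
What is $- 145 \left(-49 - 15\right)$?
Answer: $9280$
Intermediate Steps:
$- 145 \left(-49 - 15\right) = \left(-145\right) \left(-64\right) = 9280$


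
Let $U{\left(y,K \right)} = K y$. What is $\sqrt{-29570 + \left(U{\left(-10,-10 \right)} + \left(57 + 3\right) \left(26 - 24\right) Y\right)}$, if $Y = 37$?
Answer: $i \sqrt{25030} \approx 158.21 i$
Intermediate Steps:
$\sqrt{-29570 + \left(U{\left(-10,-10 \right)} + \left(57 + 3\right) \left(26 - 24\right) Y\right)} = \sqrt{-29570 - \left(-100 - \left(57 + 3\right) \left(26 - 24\right) 37\right)} = \sqrt{-29570 + \left(100 + 60 \cdot 2 \cdot 37\right)} = \sqrt{-29570 + \left(100 + 120 \cdot 37\right)} = \sqrt{-29570 + \left(100 + 4440\right)} = \sqrt{-29570 + 4540} = \sqrt{-25030} = i \sqrt{25030}$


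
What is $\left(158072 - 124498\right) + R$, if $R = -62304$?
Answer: $-28730$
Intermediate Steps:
$\left(158072 - 124498\right) + R = \left(158072 - 124498\right) - 62304 = 33574 - 62304 = -28730$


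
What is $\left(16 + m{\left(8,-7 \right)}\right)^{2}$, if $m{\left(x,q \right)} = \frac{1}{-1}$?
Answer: $225$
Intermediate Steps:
$m{\left(x,q \right)} = -1$
$\left(16 + m{\left(8,-7 \right)}\right)^{2} = \left(16 - 1\right)^{2} = 15^{2} = 225$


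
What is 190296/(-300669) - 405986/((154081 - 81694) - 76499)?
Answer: 20214151247/206058488 ≈ 98.099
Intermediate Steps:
190296/(-300669) - 405986/((154081 - 81694) - 76499) = 190296*(-1/300669) - 405986/(72387 - 76499) = -63432/100223 - 405986/(-4112) = -63432/100223 - 405986*(-1/4112) = -63432/100223 + 202993/2056 = 20214151247/206058488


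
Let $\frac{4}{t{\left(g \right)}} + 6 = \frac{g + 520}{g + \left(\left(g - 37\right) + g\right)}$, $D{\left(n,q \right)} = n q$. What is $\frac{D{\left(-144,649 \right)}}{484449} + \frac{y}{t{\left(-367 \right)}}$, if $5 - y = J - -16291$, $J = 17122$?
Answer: $\frac{79790519040}{1557353} \approx 51235.0$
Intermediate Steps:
$t{\left(g \right)} = \frac{4}{-6 + \frac{520 + g}{-37 + 3 g}}$ ($t{\left(g \right)} = \frac{4}{-6 + \frac{g + 520}{g + \left(\left(g - 37\right) + g\right)}} = \frac{4}{-6 + \frac{520 + g}{g + \left(\left(-37 + g\right) + g\right)}} = \frac{4}{-6 + \frac{520 + g}{g + \left(-37 + 2 g\right)}} = \frac{4}{-6 + \frac{520 + g}{-37 + 3 g}}$)
$y = -33408$ ($y = 5 - \left(17122 - -16291\right) = 5 - \left(17122 + 16291\right) = 5 - 33413 = -33408$)
$\frac{D{\left(-144,649 \right)}}{484449} + \frac{y}{t{\left(-367 \right)}} = \frac{\left(-144\right) 649}{484449} - \frac{33408}{4 \frac{1}{-742 + 17 \left(-367\right)} \left(37 - -1101\right)} = \left(-93456\right) \frac{1}{484449} - \frac{33408}{4 \frac{1}{-742 - 6239} \left(37 + 1101\right)} = - \frac{528}{2737} - \frac{33408}{4 \frac{1}{-6981} \cdot 1138} = - \frac{528}{2737} - \frac{33408}{4 \left(- \frac{1}{6981}\right) 1138} = - \frac{528}{2737} - \frac{33408}{- \frac{4552}{6981}} = - \frac{528}{2737} - - \frac{29152656}{569} = - \frac{528}{2737} + \frac{29152656}{569} = \frac{79790519040}{1557353}$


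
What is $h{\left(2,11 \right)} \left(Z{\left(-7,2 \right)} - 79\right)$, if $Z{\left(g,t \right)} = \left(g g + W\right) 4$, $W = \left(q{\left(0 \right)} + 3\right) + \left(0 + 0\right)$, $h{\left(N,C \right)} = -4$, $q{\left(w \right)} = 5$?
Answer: $-596$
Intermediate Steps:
$W = 8$ ($W = \left(5 + 3\right) + \left(0 + 0\right) = 8 + 0 = 8$)
$Z{\left(g,t \right)} = 32 + 4 g^{2}$ ($Z{\left(g,t \right)} = \left(g g + 8\right) 4 = \left(g^{2} + 8\right) 4 = \left(8 + g^{2}\right) 4 = 32 + 4 g^{2}$)
$h{\left(2,11 \right)} \left(Z{\left(-7,2 \right)} - 79\right) = - 4 \left(\left(32 + 4 \left(-7\right)^{2}\right) - 79\right) = - 4 \left(\left(32 + 4 \cdot 49\right) - 79\right) = - 4 \left(\left(32 + 196\right) - 79\right) = - 4 \left(228 - 79\right) = \left(-4\right) 149 = -596$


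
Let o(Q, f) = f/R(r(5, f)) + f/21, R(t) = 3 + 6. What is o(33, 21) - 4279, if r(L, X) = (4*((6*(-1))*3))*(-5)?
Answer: -12827/3 ≈ -4275.7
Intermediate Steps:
r(L, X) = 360 (r(L, X) = (4*(-6*3))*(-5) = (4*(-18))*(-5) = -72*(-5) = 360)
R(t) = 9
o(Q, f) = 10*f/63 (o(Q, f) = f/9 + f/21 = 10*f/63)
o(33, 21) - 4279 = (10/63)*21 - 4279 = 10/3 - 4279 = -12827/3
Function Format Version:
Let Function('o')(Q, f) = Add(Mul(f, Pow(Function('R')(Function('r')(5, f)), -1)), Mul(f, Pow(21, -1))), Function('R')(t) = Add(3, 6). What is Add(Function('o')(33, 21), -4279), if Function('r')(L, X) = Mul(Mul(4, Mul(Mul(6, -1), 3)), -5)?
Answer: Rational(-12827, 3) ≈ -4275.7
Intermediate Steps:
Function('r')(L, X) = 360 (Function('r')(L, X) = Mul(Mul(4, Mul(-6, 3)), -5) = Mul(Mul(4, -18), -5) = Mul(-72, -5) = 360)
Function('R')(t) = 9
Function('o')(Q, f) = Mul(Rational(10, 63), f) (Function('o')(Q, f) = Add(Mul(f, Pow(9, -1)), Mul(f, Pow(21, -1))) = Add(Mul(f, Rational(1, 9)), Mul(f, Rational(1, 21))) = Add(Mul(Rational(1, 9), f), Mul(Rational(1, 21), f)) = Mul(Rational(10, 63), f))
Add(Function('o')(33, 21), -4279) = Add(Mul(Rational(10, 63), 21), -4279) = Add(Rational(10, 3), -4279) = Rational(-12827, 3)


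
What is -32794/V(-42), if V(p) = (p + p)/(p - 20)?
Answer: -508307/21 ≈ -24205.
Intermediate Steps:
V(p) = 2*p/(-20 + p) (V(p) = (2*p)/(-20 + p) = 2*p/(-20 + p))
-32794/V(-42) = -32794/(2*(-42)/(-20 - 42)) = -32794/(2*(-42)/(-62)) = -32794/(2*(-42)*(-1/62)) = -32794/42/31 = -32794*31/42 = -508307/21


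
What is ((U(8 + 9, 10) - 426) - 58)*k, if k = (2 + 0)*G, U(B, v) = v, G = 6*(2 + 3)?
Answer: -28440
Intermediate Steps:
G = 30 (G = 6*5 = 30)
k = 60 (k = (2 + 0)*30 = 2*30 = 60)
((U(8 + 9, 10) - 426) - 58)*k = ((10 - 426) - 58)*60 = (-416 - 58)*60 = -474*60 = -28440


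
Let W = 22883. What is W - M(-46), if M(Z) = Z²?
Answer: 20767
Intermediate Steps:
W - M(-46) = 22883 - 1*(-46)² = 22883 - 1*2116 = 22883 - 2116 = 20767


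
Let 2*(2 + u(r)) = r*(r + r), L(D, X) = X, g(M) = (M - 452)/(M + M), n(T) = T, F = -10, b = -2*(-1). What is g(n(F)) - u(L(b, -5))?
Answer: 1/10 ≈ 0.10000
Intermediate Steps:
b = 2
g(M) = (-452 + M)/(2*M) (g(M) = (-452 + M)/((2*M)) = (-452 + M)*(1/(2*M)) = (-452 + M)/(2*M))
u(r) = -2 + r**2 (u(r) = -2 + (r*(r + r))/2 = -2 + (r*(2*r))/2 = -2 + (2*r**2)/2 = -2 + r**2)
g(n(F)) - u(L(b, -5)) = (1/2)*(-452 - 10)/(-10) - (-2 + (-5)**2) = (1/2)*(-1/10)*(-462) - (-2 + 25) = 231/10 - 1*23 = 231/10 - 23 = 1/10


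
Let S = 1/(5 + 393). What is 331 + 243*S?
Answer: 131981/398 ≈ 331.61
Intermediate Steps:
S = 1/398 ≈ 0.0025126
331 + 243*S = 331 + 243*(1/398) = 331 + 243/398 = 131981/398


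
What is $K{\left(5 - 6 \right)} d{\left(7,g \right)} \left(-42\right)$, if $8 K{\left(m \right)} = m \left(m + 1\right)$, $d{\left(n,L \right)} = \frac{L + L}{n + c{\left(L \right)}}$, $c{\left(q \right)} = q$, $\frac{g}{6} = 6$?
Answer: $0$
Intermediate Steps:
$g = 36$ ($g = 6 \cdot 6 = 36$)
$d{\left(n,L \right)} = \frac{2 L}{L + n}$ ($d{\left(n,L \right)} = \frac{L + L}{n + L} = \frac{2 L}{L + n}$)
$K{\left(m \right)} = \frac{m \left(1 + m\right)}{8}$ ($K{\left(m \right)} = \frac{m \left(m + 1\right)}{8} = \frac{m \left(1 + m\right)}{8}$)
$K{\left(5 - 6 \right)} d{\left(7,g \right)} \left(-42\right) = \frac{\left(5 - 6\right) \left(1 + \left(5 - 6\right)\right)}{8} \cdot 2 \cdot 36 \frac{1}{36 + 7} \left(-42\right) = \frac{\left(5 - 6\right) \left(1 + \left(5 - 6\right)\right)}{8} \cdot 2 \cdot 36 \cdot \frac{1}{43} \left(-42\right) = \frac{1}{8} \left(-1\right) \left(1 - 1\right) 2 \cdot 36 \cdot \frac{1}{43} \left(-42\right) = \frac{1}{8} \left(-1\right) 0 \cdot \frac{72}{43} \left(-42\right) = 0 \cdot \frac{72}{43} \left(-42\right) = 0 \left(-42\right) = 0$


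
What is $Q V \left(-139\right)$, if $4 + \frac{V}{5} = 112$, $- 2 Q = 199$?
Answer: $7468470$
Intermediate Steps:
$Q = - \frac{199}{2}$ ($Q = \left(- \frac{1}{2}\right) 199 = - \frac{199}{2} \approx -99.5$)
$V = 540$ ($V = -20 + 5 \cdot 112 = -20 + 560 = 540$)
$Q V \left(-139\right) = \left(- \frac{199}{2}\right) 540 \left(-139\right) = \left(-53730\right) \left(-139\right) = 7468470$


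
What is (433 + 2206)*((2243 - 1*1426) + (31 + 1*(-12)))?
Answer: 2206204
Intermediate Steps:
(433 + 2206)*((2243 - 1*1426) + (31 + 1*(-12))) = 2639*((2243 - 1426) + (31 - 12)) = 2639*(817 + 19) = 2639*836 = 2206204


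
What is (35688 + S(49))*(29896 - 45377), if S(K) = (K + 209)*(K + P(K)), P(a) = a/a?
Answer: -752190828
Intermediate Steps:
P(a) = 1
S(K) = (1 + K)*(209 + K) (S(K) = (K + 209)*(K + 1) = (209 + K)*(1 + K) = (1 + K)*(209 + K))
(35688 + S(49))*(29896 - 45377) = (35688 + (209 + 49**2 + 210*49))*(29896 - 45377) = (35688 + (209 + 2401 + 10290))*(-15481) = (35688 + 12900)*(-15481) = 48588*(-15481) = -752190828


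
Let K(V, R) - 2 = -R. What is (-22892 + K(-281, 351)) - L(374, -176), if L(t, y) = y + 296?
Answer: -23361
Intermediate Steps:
K(V, R) = 2 - R
L(t, y) = 296 + y
(-22892 + K(-281, 351)) - L(374, -176) = (-22892 + (2 - 1*351)) - (296 - 176) = (-22892 + (2 - 351)) - 1*120 = (-22892 - 349) - 120 = -23241 - 120 = -23361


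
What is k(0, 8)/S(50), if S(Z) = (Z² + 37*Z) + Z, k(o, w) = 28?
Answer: 7/1100 ≈ 0.0063636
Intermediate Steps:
S(Z) = Z² + 38*Z
k(0, 8)/S(50) = 28/((50*(38 + 50))) = 28/((50*88)) = 28/4400 = 28*(1/4400) = 7/1100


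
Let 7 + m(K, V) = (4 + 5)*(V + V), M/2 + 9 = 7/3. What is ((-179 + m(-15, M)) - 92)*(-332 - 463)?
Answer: 411810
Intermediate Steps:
M = -40/3 (M = -18 + 2*(7/3) = -18 + 14/3 = -40/3 ≈ -13.333)
m(K, V) = -7 + 18*V (m(K, V) = -7 + (4 + 5)*(V + V) = -7 + 9*(2*V) = -7 + 18*V)
((-179 + m(-15, M)) - 92)*(-332 - 463) = ((-179 + (-7 + 18*(-40/3))) - 92)*(-332 - 463) = ((-179 + (-7 - 240)) - 92)*(-795) = ((-179 - 247) - 92)*(-795) = (-426 - 92)*(-795) = -518*(-795) = 411810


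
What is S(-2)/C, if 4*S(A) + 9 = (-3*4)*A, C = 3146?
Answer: 15/12584 ≈ 0.0011920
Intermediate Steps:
S(A) = -9/4 - 3*A (S(A) = -9/4 + ((-3*4)*A)/4 = -9/4 + (-12*A)/4 = -9/4 - 3*A)
S(-2)/C = (-9/4 - 3*(-2))/3146 = (-9/4 + 6)*(1/3146) = (15/4)*(1/3146) = 15/12584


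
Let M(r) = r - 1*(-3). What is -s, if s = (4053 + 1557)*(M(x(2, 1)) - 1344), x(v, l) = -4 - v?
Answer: 7556670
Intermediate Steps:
M(r) = 3 + r (M(r) = r + 3 = 3 + r)
s = -7556670 (s = (4053 + 1557)*((3 + (-4 - 1*2)) - 1344) = 5610*((3 + (-4 - 2)) - 1344) = 5610*((3 - 6) - 1344) = 5610*(-3 - 1344) = 5610*(-1347) = -7556670)
-s = -1*(-7556670) = 7556670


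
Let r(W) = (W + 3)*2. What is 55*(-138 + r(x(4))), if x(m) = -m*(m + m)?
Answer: -10780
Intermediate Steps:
x(m) = -2*m² (x(m) = -m*2*m = -2*m²)
r(W) = 6 + 2*W (r(W) = (3 + W)*2 = 6 + 2*W)
55*(-138 + r(x(4))) = 55*(-138 + (6 + 2*(-2*4²))) = 55*(-138 + (6 + 2*(-2*16))) = 55*(-138 + (6 + 2*(-32))) = 55*(-138 + (6 - 64)) = 55*(-138 - 58) = 55*(-196) = -10780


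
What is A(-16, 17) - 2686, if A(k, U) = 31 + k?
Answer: -2671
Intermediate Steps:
A(-16, 17) - 2686 = (31 - 16) - 2686 = 15 - 2686 = -2671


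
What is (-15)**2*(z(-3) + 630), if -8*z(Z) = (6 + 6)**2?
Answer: 137700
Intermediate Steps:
z(Z) = -18 (z(Z) = -(6 + 6)**2/8 = -1/8*12**2 = -1/8*144 = -18)
(-15)**2*(z(-3) + 630) = (-15)**2*(-18 + 630) = 225*612 = 137700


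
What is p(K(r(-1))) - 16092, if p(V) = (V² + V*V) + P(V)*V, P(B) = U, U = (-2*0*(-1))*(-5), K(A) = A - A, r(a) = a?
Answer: -16092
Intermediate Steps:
K(A) = 0
U = 0 (U = (0*(-1))*(-5) = 0*(-5) = 0)
P(B) = 0
p(V) = 2*V² (p(V) = (V² + V*V) + 0*V = (V² + V²) + 0 = 2*V² + 0 = 2*V²)
p(K(r(-1))) - 16092 = 2*0² - 16092 = 2*0 - 16092 = 0 - 16092 = -16092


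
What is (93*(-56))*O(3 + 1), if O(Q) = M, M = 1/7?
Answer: -744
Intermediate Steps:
M = 1/7 (M = 1*(1/7) = 1/7 ≈ 0.14286)
O(Q) = 1/7
(93*(-56))*O(3 + 1) = (93*(-56))*(1/7) = -5208*1/7 = -744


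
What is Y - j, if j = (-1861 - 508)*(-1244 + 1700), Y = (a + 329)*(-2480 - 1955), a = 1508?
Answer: -7066831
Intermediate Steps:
Y = -8147095 (Y = (1508 + 329)*(-2480 - 1955) = 1837*(-4435) = -8147095)
j = -1080264 (j = -2369*456 = -1080264)
Y - j = -8147095 - 1*(-1080264) = -8147095 + 1080264 = -7066831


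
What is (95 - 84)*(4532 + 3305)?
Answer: 86207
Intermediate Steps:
(95 - 84)*(4532 + 3305) = 11*7837 = 86207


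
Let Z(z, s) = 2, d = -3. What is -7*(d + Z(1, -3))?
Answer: 7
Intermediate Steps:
-7*(d + Z(1, -3)) = -7*(-3 + 2) = -7*(-1) = 7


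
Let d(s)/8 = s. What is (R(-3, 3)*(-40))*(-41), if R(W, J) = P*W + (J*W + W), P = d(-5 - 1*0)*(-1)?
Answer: -216480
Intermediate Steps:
d(s) = 8*s
P = 40 (P = (8*(-5 - 1*0))*(-1) = (8*(-5 + 0))*(-1) = (8*(-5))*(-1) = -40*(-1) = 40)
R(W, J) = 41*W + J*W (R(W, J) = 40*W + (J*W + W) = 40*W + (W + J*W) = 41*W + J*W)
(R(-3, 3)*(-40))*(-41) = (-3*(41 + 3)*(-40))*(-41) = (-3*44*(-40))*(-41) = -132*(-40)*(-41) = 5280*(-41) = -216480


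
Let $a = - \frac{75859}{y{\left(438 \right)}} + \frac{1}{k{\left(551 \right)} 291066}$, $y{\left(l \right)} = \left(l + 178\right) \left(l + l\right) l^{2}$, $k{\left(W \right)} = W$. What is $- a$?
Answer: $\frac{287203440845}{395300010056510592} \approx 7.2655 \cdot 10^{-7}$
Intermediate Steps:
$y{\left(l \right)} = 2 l^{3} \left(178 + l\right)$ ($y{\left(l \right)} = \left(178 + l\right) 2 l l^{2} = 2 l \left(178 + l\right) l^{2} = 2 l^{3} \left(178 + l\right)$)
$a = - \frac{287203440845}{395300010056510592}$ ($a = - \frac{75859}{2 \cdot 438^{3} \left(178 + 438\right)} + \frac{1}{551 \cdot 291066} = - \frac{75859}{2 \cdot 84027672 \cdot 616} + \frac{1}{551} \cdot \frac{1}{291066} = - \frac{75859}{103522091904} + \frac{1}{160377366} = \left(-75859\right) \frac{1}{103522091904} + \frac{1}{160377366} = - \frac{10837}{14788870272} + \frac{1}{160377366} = - \frac{287203440845}{395300010056510592} \approx -7.2655 \cdot 10^{-7}$)
$- a = \left(-1\right) \left(- \frac{287203440845}{395300010056510592}\right) = \frac{287203440845}{395300010056510592}$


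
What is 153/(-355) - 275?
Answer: -97778/355 ≈ -275.43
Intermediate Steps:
153/(-355) - 275 = 153*(-1/355) - 275 = -153/355 - 275 = -97778/355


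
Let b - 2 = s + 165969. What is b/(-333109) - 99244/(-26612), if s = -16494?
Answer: 316099866/96355399 ≈ 3.2806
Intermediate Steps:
b = 149477 (b = 2 + (-16494 + 165969) = 2 + 149475 = 149477)
b/(-333109) - 99244/(-26612) = 149477/(-333109) - 99244/(-26612) = 149477*(-1/333109) - 99244*(-1/26612) = -6499/14483 + 24811/6653 = 316099866/96355399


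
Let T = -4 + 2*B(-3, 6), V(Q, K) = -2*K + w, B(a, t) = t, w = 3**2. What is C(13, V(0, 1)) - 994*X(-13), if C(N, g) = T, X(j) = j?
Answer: 12930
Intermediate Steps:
w = 9
V(Q, K) = 9 - 2*K (V(Q, K) = -2*K + 9 = 9 - 2*K)
T = 8 (T = -4 + 2*6 = -4 + 12 = 8)
C(N, g) = 8
C(13, V(0, 1)) - 994*X(-13) = 8 - 994*(-13) = 8 + 12922 = 12930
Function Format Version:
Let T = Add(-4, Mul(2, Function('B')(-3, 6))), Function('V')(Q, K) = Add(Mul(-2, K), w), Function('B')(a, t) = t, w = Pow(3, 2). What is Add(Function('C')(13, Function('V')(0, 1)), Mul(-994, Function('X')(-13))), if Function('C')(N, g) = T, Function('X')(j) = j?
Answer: 12930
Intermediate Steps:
w = 9
Function('V')(Q, K) = Add(9, Mul(-2, K)) (Function('V')(Q, K) = Add(Mul(-2, K), 9) = Add(9, Mul(-2, K)))
T = 8 (T = Add(-4, Mul(2, 6)) = Add(-4, 12) = 8)
Function('C')(N, g) = 8
Add(Function('C')(13, Function('V')(0, 1)), Mul(-994, Function('X')(-13))) = Add(8, Mul(-994, -13)) = Add(8, 12922) = 12930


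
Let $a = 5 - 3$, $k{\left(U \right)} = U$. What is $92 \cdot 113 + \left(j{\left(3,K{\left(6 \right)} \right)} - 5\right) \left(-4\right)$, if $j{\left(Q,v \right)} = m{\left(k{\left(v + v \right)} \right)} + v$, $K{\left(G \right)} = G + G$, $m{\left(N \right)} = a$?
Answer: $10360$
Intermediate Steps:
$a = 2$
$m{\left(N \right)} = 2$
$K{\left(G \right)} = 2 G$
$j{\left(Q,v \right)} = 2 + v$
$92 \cdot 113 + \left(j{\left(3,K{\left(6 \right)} \right)} - 5\right) \left(-4\right) = 92 \cdot 113 + \left(\left(2 + 2 \cdot 6\right) - 5\right) \left(-4\right) = 10396 + \left(\left(2 + 12\right) - 5\right) \left(-4\right) = 10396 + \left(14 - 5\right) \left(-4\right) = 10396 + 9 \left(-4\right) = 10396 - 36 = 10360$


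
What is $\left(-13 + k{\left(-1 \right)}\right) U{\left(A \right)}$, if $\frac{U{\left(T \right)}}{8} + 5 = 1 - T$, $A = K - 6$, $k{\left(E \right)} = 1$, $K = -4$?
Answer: $-576$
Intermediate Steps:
$A = -10$ ($A = -4 - 6 = -10$)
$U{\left(T \right)} = -32 - 8 T$ ($U{\left(T \right)} = -40 + 8 \left(1 - T\right) = -40 - \left(-8 + 8 T\right) = -32 - 8 T$)
$\left(-13 + k{\left(-1 \right)}\right) U{\left(A \right)} = \left(-13 + 1\right) \left(-32 - -80\right) = - 12 \left(-32 + 80\right) = \left(-12\right) 48 = -576$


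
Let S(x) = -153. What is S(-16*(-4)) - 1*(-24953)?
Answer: 24800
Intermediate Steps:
S(-16*(-4)) - 1*(-24953) = -153 - 1*(-24953) = -153 + 24953 = 24800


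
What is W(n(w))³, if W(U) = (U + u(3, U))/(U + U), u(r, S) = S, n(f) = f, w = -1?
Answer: 1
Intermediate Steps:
W(U) = 1 (W(U) = (U + U)/(U + U) = (2*U)/((2*U)) = (2*U)*(1/(2*U)) = 1)
W(n(w))³ = 1³ = 1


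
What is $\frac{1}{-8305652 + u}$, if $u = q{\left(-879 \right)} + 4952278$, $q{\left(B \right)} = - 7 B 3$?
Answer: $- \frac{1}{3334915} \approx -2.9986 \cdot 10^{-7}$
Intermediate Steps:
$q{\left(B \right)} = - 21 B$
$u = 4970737$ ($u = \left(-21\right) \left(-879\right) + 4952278 = 18459 + 4952278 = 4970737$)
$\frac{1}{-8305652 + u} = \frac{1}{-8305652 + 4970737} = \frac{1}{-3334915} = - \frac{1}{3334915}$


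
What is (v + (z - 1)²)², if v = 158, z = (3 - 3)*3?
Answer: 25281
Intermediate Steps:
z = 0 (z = 0*3 = 0)
(v + (z - 1)²)² = (158 + (0 - 1)²)² = (158 + (-1)²)² = (158 + 1)² = 159² = 25281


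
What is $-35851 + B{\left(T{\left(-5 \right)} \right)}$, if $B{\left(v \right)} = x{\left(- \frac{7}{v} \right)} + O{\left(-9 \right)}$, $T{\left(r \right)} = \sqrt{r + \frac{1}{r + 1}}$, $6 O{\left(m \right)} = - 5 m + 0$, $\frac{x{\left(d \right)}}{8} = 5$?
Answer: $- \frac{71607}{2} \approx -35804.0$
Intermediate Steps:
$x{\left(d \right)} = 40$ ($x{\left(d \right)} = 8 \cdot 5 = 40$)
$O{\left(m \right)} = - \frac{5 m}{6}$ ($O{\left(m \right)} = \frac{- 5 m + 0}{6} = \frac{\left(-5\right) m}{6} = - \frac{5 m}{6}$)
$T{\left(r \right)} = \sqrt{r + \frac{1}{1 + r}}$
$B{\left(v \right)} = \frac{95}{2}$ ($B{\left(v \right)} = 40 - - \frac{15}{2} = 40 + \frac{15}{2} = \frac{95}{2}$)
$-35851 + B{\left(T{\left(-5 \right)} \right)} = -35851 + \frac{95}{2} = - \frac{71607}{2}$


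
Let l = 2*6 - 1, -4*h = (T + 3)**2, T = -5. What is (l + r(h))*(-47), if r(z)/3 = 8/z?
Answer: 611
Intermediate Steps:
h = -1 (h = -(-5 + 3)**2/4 = -1/4*(-2)**2 = -1/4*4 = -1)
r(z) = 24/z (r(z) = 3*(8/z) = 24/z)
l = 11 (l = 12 - 1 = 11)
(l + r(h))*(-47) = (11 + 24/(-1))*(-47) = (11 + 24*(-1))*(-47) = (11 - 24)*(-47) = -13*(-47) = 611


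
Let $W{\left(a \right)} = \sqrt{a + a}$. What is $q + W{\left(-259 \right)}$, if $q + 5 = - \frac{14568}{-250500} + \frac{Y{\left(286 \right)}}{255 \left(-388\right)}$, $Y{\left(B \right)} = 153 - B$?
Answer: $- \frac{2040794593}{413074500} + i \sqrt{518} \approx -4.9405 + 22.76 i$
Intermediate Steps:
$W{\left(a \right)} = \sqrt{2} \sqrt{a}$ ($W{\left(a \right)} = \sqrt{2 a} = \sqrt{2} \sqrt{a}$)
$q = - \frac{2040794593}{413074500}$ ($q = -5 + \left(- \frac{14568}{-250500} + \frac{153 - 286}{255 \left(-388\right)}\right) = -5 + \left(\left(-14568\right) \left(- \frac{1}{250500}\right) + \frac{153 - 286}{-98940}\right) = -5 + \left(\frac{1214}{20875} - - \frac{133}{98940}\right) = -5 + \left(\frac{1214}{20875} + \frac{133}{98940}\right) = -5 + \frac{24577907}{413074500} = - \frac{2040794593}{413074500} \approx -4.9405$)
$q + W{\left(-259 \right)} = - \frac{2040794593}{413074500} + \sqrt{2} \sqrt{-259} = - \frac{2040794593}{413074500} + \sqrt{2} i \sqrt{259} = - \frac{2040794593}{413074500} + i \sqrt{518}$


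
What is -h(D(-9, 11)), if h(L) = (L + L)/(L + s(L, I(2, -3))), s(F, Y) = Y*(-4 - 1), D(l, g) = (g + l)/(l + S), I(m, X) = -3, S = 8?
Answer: 4/13 ≈ 0.30769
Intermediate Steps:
D(l, g) = (g + l)/(8 + l) (D(l, g) = (g + l)/(l + 8) = (g + l)/(8 + l))
s(F, Y) = -5*Y (s(F, Y) = Y*(-5) = -5*Y)
h(L) = 2*L/(15 + L) (h(L) = (L + L)/(L - 5*(-3)) = (2*L)/(L + 15) = (2*L)/(15 + L) = 2*L/(15 + L))
-h(D(-9, 11)) = -2*(11 - 9)/(8 - 9)/(15 + (11 - 9)/(8 - 9)) = -2*2/(-1)/(15 + 2/(-1)) = -2*(-1*2)/(15 - 1*2) = -2*(-2)/(15 - 2) = -2*(-2)/13 = -1*(-4/13) = 4/13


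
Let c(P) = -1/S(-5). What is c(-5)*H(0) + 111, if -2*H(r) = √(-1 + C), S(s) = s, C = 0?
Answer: 111 - I/10 ≈ 111.0 - 0.1*I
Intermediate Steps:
c(P) = ⅕ (c(P) = -1/(-5) = -1*(-⅕) = ⅕)
H(r) = -I/2 (H(r) = -√(-1 + 0)/2 = -I/2)
c(-5)*H(0) + 111 = (-I/2)/5 + 111 = -I/10 + 111 = 111 - I/10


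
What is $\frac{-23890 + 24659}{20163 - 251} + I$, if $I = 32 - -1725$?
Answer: $\frac{34986153}{19912} \approx 1757.0$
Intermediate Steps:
$I = 1757$ ($I = 32 + 1725 = 1757$)
$\frac{-23890 + 24659}{20163 - 251} + I = \frac{-23890 + 24659}{20163 - 251} + 1757 = \frac{769}{19912} + 1757 = \frac{34986153}{19912}$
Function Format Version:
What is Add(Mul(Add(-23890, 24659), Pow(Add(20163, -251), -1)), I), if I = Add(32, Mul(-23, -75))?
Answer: Rational(34986153, 19912) ≈ 1757.0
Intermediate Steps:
I = 1757 (I = Add(32, 1725) = 1757)
Add(Mul(Add(-23890, 24659), Pow(Add(20163, -251), -1)), I) = Add(Mul(Add(-23890, 24659), Pow(Add(20163, -251), -1)), 1757) = Add(Mul(769, Pow(19912, -1)), 1757) = Add(Mul(769, Rational(1, 19912)), 1757) = Add(Rational(769, 19912), 1757) = Rational(34986153, 19912)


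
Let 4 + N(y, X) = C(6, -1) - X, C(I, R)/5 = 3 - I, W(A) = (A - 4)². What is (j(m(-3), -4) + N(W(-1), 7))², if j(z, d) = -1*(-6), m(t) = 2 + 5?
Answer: 400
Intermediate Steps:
W(A) = (-4 + A)²
C(I, R) = 15 - 5*I (C(I, R) = 5*(3 - I) = 15 - 5*I)
m(t) = 7
N(y, X) = -19 - X (N(y, X) = -4 + ((15 - 5*6) - X) = -4 + ((15 - 30) - X) = -4 + (-15 - X) = -19 - X)
j(z, d) = 6
(j(m(-3), -4) + N(W(-1), 7))² = (6 + (-19 - 1*7))² = (6 + (-19 - 7))² = (6 - 26)² = (-20)² = 400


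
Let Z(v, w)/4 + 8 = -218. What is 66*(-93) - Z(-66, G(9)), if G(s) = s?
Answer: -5234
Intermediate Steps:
Z(v, w) = -904 (Z(v, w) = -32 + 4*(-218) = -32 - 872 = -904)
66*(-93) - Z(-66, G(9)) = 66*(-93) - 1*(-904) = -6138 + 904 = -5234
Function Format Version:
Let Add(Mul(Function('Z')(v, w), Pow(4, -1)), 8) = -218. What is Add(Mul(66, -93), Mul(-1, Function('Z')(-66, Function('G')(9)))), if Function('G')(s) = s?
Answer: -5234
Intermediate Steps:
Function('Z')(v, w) = -904 (Function('Z')(v, w) = Add(-32, Mul(4, -218)) = Add(-32, -872) = -904)
Add(Mul(66, -93), Mul(-1, Function('Z')(-66, Function('G')(9)))) = Add(Mul(66, -93), Mul(-1, -904)) = Add(-6138, 904) = -5234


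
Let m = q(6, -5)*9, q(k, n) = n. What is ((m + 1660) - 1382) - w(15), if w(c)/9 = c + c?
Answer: -37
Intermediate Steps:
w(c) = 18*c (w(c) = 9*(c + c) = 9*(2*c) = 18*c)
m = -45 (m = -5*9 = -45)
((m + 1660) - 1382) - w(15) = ((-45 + 1660) - 1382) - 18*15 = (1615 - 1382) - 1*270 = 233 - 270 = -37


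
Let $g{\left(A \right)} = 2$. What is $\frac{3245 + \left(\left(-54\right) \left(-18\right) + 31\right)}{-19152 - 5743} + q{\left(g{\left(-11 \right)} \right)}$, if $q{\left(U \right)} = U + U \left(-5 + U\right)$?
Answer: $- \frac{103828}{24895} \approx -4.1706$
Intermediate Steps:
$\frac{3245 + \left(\left(-54\right) \left(-18\right) + 31\right)}{-19152 - 5743} + q{\left(g{\left(-11 \right)} \right)} = \frac{3245 + \left(\left(-54\right) \left(-18\right) + 31\right)}{-19152 - 5743} + 2 \left(-4 + 2\right) = \frac{3245 + \left(972 + 31\right)}{-24895} + 2 \left(-2\right) = \left(3245 + 1003\right) \left(- \frac{1}{24895}\right) - 4 = 4248 \left(- \frac{1}{24895}\right) - 4 = - \frac{4248}{24895} - 4 = - \frac{103828}{24895}$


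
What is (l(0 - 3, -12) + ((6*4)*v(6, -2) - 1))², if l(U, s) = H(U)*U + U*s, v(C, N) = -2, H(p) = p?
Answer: 16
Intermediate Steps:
l(U, s) = U² + U*s (l(U, s) = U*U + U*s = U² + U*s)
(l(0 - 3, -12) + ((6*4)*v(6, -2) - 1))² = ((0 - 3)*((0 - 3) - 12) + ((6*4)*(-2) - 1))² = (-3*(-3 - 12) + (24*(-2) - 1))² = (-3*(-15) + (-48 - 1))² = (45 - 49)² = (-4)² = 16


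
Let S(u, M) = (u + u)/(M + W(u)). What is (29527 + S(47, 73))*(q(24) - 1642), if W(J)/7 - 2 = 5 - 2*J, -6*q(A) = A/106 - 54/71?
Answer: -48891725281579/1008484 ≈ -4.8480e+7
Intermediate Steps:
q(A) = 9/71 - A/636 (q(A) = -(A/106 - 54/71)/6 = -(-54/71 + A/106)/6 = 9/71 - A/636)
W(J) = 49 - 14*J (W(J) = 14 + 7*(5 - 2*J) = 14 + (35 - 14*J) = 49 - 14*J)
S(u, M) = 2*u/(49 + M - 14*u) (S(u, M) = (u + u)/(M + (49 - 14*u)) = (2*u)/(49 + M - 14*u) = 2*u/(49 + M - 14*u))
(29527 + S(47, 73))*(q(24) - 1642) = (29527 + 2*47/(49 + 73 - 14*47))*((9/71 - 1/636*24) - 1642) = (29527 + 2*47/(49 + 73 - 658))*((9/71 - 2/53) - 1642) = (29527 + 2*47/(-536))*(335/3763 - 1642) = (29527 + 2*47*(-1/536))*(-6178511/3763) = (29527 - 47/268)*(-6178511/3763) = (7913189/268)*(-6178511/3763) = -48891725281579/1008484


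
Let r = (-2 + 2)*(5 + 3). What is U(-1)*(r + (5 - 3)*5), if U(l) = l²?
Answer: 10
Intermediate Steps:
r = 0 (r = 0*8 = 0)
U(-1)*(r + (5 - 3)*5) = (-1)²*(0 + (5 - 3)*5) = 1*(0 + 2*5) = 1*(0 + 10) = 1*10 = 10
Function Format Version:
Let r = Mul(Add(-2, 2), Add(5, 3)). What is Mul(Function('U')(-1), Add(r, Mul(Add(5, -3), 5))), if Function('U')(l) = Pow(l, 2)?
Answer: 10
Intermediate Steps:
r = 0 (r = Mul(0, 8) = 0)
Mul(Function('U')(-1), Add(r, Mul(Add(5, -3), 5))) = Mul(Pow(-1, 2), Add(0, Mul(Add(5, -3), 5))) = Mul(1, Add(0, Mul(2, 5))) = Mul(1, Add(0, 10)) = Mul(1, 10) = 10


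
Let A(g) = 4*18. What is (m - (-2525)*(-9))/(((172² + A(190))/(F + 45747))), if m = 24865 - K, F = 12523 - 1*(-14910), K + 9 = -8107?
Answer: 93816760/3707 ≈ 25308.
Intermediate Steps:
K = -8116 (K = -9 - 8107 = -8116)
A(g) = 72
F = 27433 (F = 12523 + 14910 = 27433)
m = 32981 (m = 24865 - 1*(-8116) = 24865 + 8116 = 32981)
(m - (-2525)*(-9))/(((172² + A(190))/(F + 45747))) = (32981 - (-2525)*(-9))/(((172² + 72)/(27433 + 45747))) = (32981 - 1*22725)/(((29584 + 72)/73180)) = (32981 - 22725)/((29656*(1/73180))) = 10256/(7414/18295) = 10256*(18295/7414) = 93816760/3707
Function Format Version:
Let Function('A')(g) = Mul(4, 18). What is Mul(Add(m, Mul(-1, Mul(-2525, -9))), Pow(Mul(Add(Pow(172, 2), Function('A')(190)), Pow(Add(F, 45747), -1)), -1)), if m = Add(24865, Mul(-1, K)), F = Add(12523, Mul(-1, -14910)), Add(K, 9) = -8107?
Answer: Rational(93816760, 3707) ≈ 25308.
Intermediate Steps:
K = -8116 (K = Add(-9, -8107) = -8116)
Function('A')(g) = 72
F = 27433 (F = Add(12523, 14910) = 27433)
m = 32981 (m = Add(24865, Mul(-1, -8116)) = Add(24865, 8116) = 32981)
Mul(Add(m, Mul(-1, Mul(-2525, -9))), Pow(Mul(Add(Pow(172, 2), Function('A')(190)), Pow(Add(F, 45747), -1)), -1)) = Mul(Add(32981, Mul(-1, Mul(-2525, -9))), Pow(Mul(Add(Pow(172, 2), 72), Pow(Add(27433, 45747), -1)), -1)) = Mul(Add(32981, Mul(-1, 22725)), Pow(Mul(Add(29584, 72), Pow(73180, -1)), -1)) = Mul(Add(32981, -22725), Pow(Mul(29656, Rational(1, 73180)), -1)) = Mul(10256, Pow(Rational(7414, 18295), -1)) = Mul(10256, Rational(18295, 7414)) = Rational(93816760, 3707)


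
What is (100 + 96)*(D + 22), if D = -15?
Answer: 1372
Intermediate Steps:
(100 + 96)*(D + 22) = (100 + 96)*(-15 + 22) = 196*7 = 1372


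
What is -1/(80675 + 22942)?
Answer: -1/103617 ≈ -9.6509e-6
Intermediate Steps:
-1/(80675 + 22942) = -1/103617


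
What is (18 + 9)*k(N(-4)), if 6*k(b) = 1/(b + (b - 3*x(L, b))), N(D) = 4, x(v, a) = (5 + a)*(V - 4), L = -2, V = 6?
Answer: -9/92 ≈ -0.097826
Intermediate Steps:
x(v, a) = 10 + 2*a (x(v, a) = (5 + a)*(6 - 4) = (5 + a)*2 = 10 + 2*a)
k(b) = 1/(6*(-30 - 4*b)) (k(b) = 1/(6*(b + (b - 3*(10 + 2*b)))) = 1/(6*(b + (b + (-30 - 6*b)))) = 1/(6*(b + (-30 - 5*b))) = 1/(6*(-30 - 4*b)))
(18 + 9)*k(N(-4)) = (18 + 9)*(-1/(180 + 24*4)) = 27*(-1/(180 + 96)) = 27*(-1/276) = -9/92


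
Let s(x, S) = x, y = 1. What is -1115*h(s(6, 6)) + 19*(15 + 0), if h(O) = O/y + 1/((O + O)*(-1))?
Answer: -75745/12 ≈ -6312.1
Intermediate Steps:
h(O) = O - 1/(2*O) (h(O) = O/1 + 1/((O + O)*(-1)) = O*1 + 1/((2*O)*(-1)) = O + 1/(-2*O) = O + 1*(-1/(2*O)) = O - 1/(2*O))
-1115*h(s(6, 6)) + 19*(15 + 0) = -1115*(6 - 1/2/6) + 19*(15 + 0) = -1115*(6 - 1/2*1/6) + 19*15 = -1115*(6 - 1/12) + 285 = -1115*71/12 + 285 = -79165/12 + 285 = -75745/12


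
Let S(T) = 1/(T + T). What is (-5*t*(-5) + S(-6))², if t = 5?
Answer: 2247001/144 ≈ 15604.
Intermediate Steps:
S(T) = 1/(2*T)
(-5*t*(-5) + S(-6))² = (-5*5*(-5) + (½)/(-6))² = (-25*(-5) + (½)*(-⅙))² = (125 - 1/12)² = (1499/12)² = 2247001/144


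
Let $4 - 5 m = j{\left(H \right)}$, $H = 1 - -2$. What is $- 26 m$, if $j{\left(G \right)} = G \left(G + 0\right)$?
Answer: $26$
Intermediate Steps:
$H = 3$ ($H = 1 + 2 = 3$)
$j{\left(G \right)} = G^{2}$ ($j{\left(G \right)} = G G = G^{2}$)
$m = -1$ ($m = \frac{4}{5} - \frac{3^{2}}{5} = \frac{4}{5} - \frac{9}{5} = -1$)
$- 26 m = \left(-26\right) \left(-1\right) = 26$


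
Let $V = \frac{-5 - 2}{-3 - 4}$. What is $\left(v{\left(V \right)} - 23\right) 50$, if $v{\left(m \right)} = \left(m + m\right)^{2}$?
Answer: $-950$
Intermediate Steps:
$V = 1$ ($V = - \frac{7}{-7} = \left(-7\right) \left(- \frac{1}{7}\right) = 1$)
$v{\left(m \right)} = 4 m^{2}$ ($v{\left(m \right)} = \left(2 m\right)^{2} = 4 m^{2}$)
$\left(v{\left(V \right)} - 23\right) 50 = \left(4 \cdot 1^{2} - 23\right) 50 = \left(4 \cdot 1 - 23\right) 50 = \left(4 - 23\right) 50 = \left(-19\right) 50 = -950$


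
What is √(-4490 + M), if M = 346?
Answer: 4*I*√259 ≈ 64.374*I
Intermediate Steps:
√(-4490 + M) = √(-4490 + 346) = √(-4144) = 4*I*√259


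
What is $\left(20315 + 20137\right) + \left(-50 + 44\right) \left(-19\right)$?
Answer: $40566$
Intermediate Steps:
$\left(20315 + 20137\right) + \left(-50 + 44\right) \left(-19\right) = 40452 - -114 = 40452 + 114 = 40566$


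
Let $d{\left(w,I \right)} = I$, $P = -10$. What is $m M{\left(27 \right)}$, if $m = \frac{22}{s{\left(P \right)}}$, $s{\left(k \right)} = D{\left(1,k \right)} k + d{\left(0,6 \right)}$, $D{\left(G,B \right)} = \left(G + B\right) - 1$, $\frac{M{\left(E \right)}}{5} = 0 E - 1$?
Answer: $- \frac{55}{53} \approx -1.0377$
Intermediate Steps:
$M{\left(E \right)} = -5$ ($M{\left(E \right)} = 5 \left(0 E - 1\right) = 5 \left(0 - 1\right) = 5 \left(-1\right) = -5$)
$D{\left(G,B \right)} = -1 + B + G$ ($D{\left(G,B \right)} = \left(B + G\right) - 1 = -1 + B + G$)
$s{\left(k \right)} = 6 + k^{2}$ ($s{\left(k \right)} = \left(-1 + k + 1\right) k + 6 = k k + 6 = k^{2} + 6 = 6 + k^{2}$)
$m = \frac{11}{53}$ ($m = \frac{22}{6 + \left(-10\right)^{2}} = \frac{22}{6 + 100} = \frac{22}{106} = 22 \cdot \frac{1}{106} = \frac{11}{53} \approx 0.20755$)
$m M{\left(27 \right)} = \frac{11}{53} \left(-5\right) = - \frac{55}{53}$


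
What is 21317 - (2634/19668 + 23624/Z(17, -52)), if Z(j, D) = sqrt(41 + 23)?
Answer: 60196753/3278 ≈ 18364.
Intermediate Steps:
Z(j, D) = 8 (Z(j, D) = sqrt(64) = 8)
21317 - (2634/19668 + 23624/Z(17, -52)) = 21317 - (2634/19668 + 23624/8) = 21317 - (2634*(1/19668) + 23624*(1/8)) = 21317 - (439/3278 + 2953) = 21317 - 1*9680373/3278 = 21317 - 9680373/3278 = 60196753/3278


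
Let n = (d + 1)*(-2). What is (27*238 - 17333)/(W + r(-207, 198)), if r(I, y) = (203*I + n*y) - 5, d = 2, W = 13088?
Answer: 10907/30126 ≈ 0.36205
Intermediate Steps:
n = -6 (n = (2 + 1)*(-2) = 3*(-2) = -6)
r(I, y) = -5 - 6*y + 203*I (r(I, y) = (203*I - 6*y) - 5 = (-6*y + 203*I) - 5 = -5 - 6*y + 203*I)
(27*238 - 17333)/(W + r(-207, 198)) = (27*238 - 17333)/(13088 + (-5 - 6*198 + 203*(-207))) = (6426 - 17333)/(13088 + (-5 - 1188 - 42021)) = -10907/(13088 - 43214) = -10907/(-30126) = -10907*(-1/30126) = 10907/30126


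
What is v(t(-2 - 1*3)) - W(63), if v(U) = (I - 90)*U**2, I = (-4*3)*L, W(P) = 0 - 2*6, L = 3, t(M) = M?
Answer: -3138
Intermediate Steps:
W(P) = -12 (W(P) = 0 - 12 = -12)
I = -36 (I = -4*3*3 = -12*3 = -36)
v(U) = -126*U**2 (v(U) = (-36 - 90)*U**2 = -126*U**2)
v(t(-2 - 1*3)) - W(63) = -126*(-2 - 1*3)**2 - 1*(-12) = -126*(-2 - 3)**2 + 12 = -126*(-5)**2 + 12 = -126*25 + 12 = -3150 + 12 = -3138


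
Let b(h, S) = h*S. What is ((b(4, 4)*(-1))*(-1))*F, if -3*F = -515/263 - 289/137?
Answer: 781664/36031 ≈ 21.694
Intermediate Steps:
b(h, S) = S*h
F = 48854/36031 (F = -(-515/263 - 289/137)/3 = -⅓*(-146562/36031) = 48854/36031 ≈ 1.3559)
((b(4, 4)*(-1))*(-1))*F = (((4*4)*(-1))*(-1))*(48854/36031) = ((16*(-1))*(-1))*(48854/36031) = -16*(-1)*(48854/36031) = 16*(48854/36031) = 781664/36031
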